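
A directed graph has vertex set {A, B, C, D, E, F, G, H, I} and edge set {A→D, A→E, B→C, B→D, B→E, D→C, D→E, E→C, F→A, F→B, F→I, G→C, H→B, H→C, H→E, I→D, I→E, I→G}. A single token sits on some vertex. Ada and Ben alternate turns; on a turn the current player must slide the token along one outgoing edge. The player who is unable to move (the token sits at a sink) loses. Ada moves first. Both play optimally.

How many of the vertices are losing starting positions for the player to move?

3

Label each position W (a win for the player to move) or L (a loss). A position with no legal move is L; any other position is W exactly when some move reaches an L, and L when every move reaches a W.
Every edge goes from a vertex to one that appears earlier in the order C, E, D, B, A, G, H, I, F, so processing vertices in that order labels each vertex after all of its successors.
C: no outgoing edge → L
E: can move to C, which is L ⇒ W
D: can move to C, which is L ⇒ W
B: can move to C, which is L ⇒ W
A: moves to D(W), E(W); every one is W ⇒ L
G: can move to C, which is L ⇒ W
H: can move to C, which is L ⇒ W
I: moves to G(W), D(W), E(W); every one is W ⇒ L
F: can move to I, which is L ⇒ W
The L vertices are A, C, I; that is 3 in all.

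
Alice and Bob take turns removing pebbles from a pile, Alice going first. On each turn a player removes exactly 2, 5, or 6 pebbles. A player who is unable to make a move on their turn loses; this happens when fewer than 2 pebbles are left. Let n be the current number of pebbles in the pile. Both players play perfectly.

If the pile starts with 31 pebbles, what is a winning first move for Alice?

Remove 5, leaving 26.

Work bottom-up. With no move the player to move loses. Otherwise the position is W if at least one move leads to an L position for the opponent, and L if every move leads to a W.
n=0: no move → L
n=1: no move → L
n=2: →0(L), so W
n=3: →1(L), so W
n=4: →2(W) only, which is W, so L
n=5: →0(L), so W
n=6: →4(L), so W
n=7: →1(L), so W
n=8: →6(W), 3(W), 2(W) — all W, so L
n=9: →4(L), so W
n=10: →8(L), so W
n=11: →9(W), 6(W), 5(W) — all W, so L
n=12: →10(W), 7(W), 6(W) — all W, so L
n=13: →11(L), so W
n=14: →12(L), so W
n=15: →13(W), 10(W), 9(W) — all W, so L
n=16: →11(L), so W
n=17: →15(L), so W
n=18: →12(L), so W
n=19: →17(W), 14(W), 13(W) — all W, so L
n=20: →15(L), so W
n=21: →19(L), so W
n=22: →20(W), 17(W), 16(W) — all W, so L
n=23: →21(W), 18(W), 17(W) — all W, so L
n=24: →22(L), so W
n=25: →23(L), so W
n=26: →24(W), 21(W), 20(W) — all W, so L
n=27: →22(L), so W
n=28: →26(L), so W
n=29: →23(L), so W
n=30: →28(W), 25(W), 24(W) — all W, so L
n=31: →26(L), so W
From 31, the L positions reachable in one move are: 26.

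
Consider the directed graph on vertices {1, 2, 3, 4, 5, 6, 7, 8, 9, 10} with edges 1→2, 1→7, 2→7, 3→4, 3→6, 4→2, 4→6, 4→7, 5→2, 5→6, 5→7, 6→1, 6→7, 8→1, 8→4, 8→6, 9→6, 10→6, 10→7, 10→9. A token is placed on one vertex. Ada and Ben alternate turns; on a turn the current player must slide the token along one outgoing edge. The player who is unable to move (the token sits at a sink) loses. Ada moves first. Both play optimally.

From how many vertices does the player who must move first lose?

4

Build the W/L table. Terminal = L. A non-terminal position is W if it has a move to some L; otherwise it is L.
Every edge goes from a vertex to one that appears earlier in the order 7, 2, 1, 6, 4, 8, 9, 10, 5, 3, so processing vertices in that order labels each vertex after all of its successors.
7: no outgoing edge → L
2: W (go to 7, an L position)
1: W (go to 7, an L position)
6: W (go to 7, an L position)
4: W (go to 7, an L position)
8: L (options 4(W), 6(W), 1(W) are all W)
9: L (sole option 6(W) is W)
10: W (go to 9, an L position)
5: W (go to 7, an L position)
3: L (options 4(W), 6(W) are all W)
The L vertices are 3, 7, 8, 9; that is 4 in all.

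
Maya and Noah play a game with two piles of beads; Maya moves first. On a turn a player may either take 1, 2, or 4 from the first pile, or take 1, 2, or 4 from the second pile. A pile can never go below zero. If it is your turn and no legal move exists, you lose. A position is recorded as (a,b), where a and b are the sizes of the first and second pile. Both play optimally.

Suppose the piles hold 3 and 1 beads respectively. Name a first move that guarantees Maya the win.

Move to (1,1).

Positions with no move are L. A position that does have a move is losing for the player to move precisely when every available move leads to a winning position for the opponent. Fill in the labels:
No move ever increases a pile, so every position that can arise here has a ≤ 3 and b ≤ 1; it is enough to label the cells with 0 ≤ a ≤ 3 and 0 ≤ b ≤ 1.
Every move lowers a or b (never raises either), so fill the grid row by row in increasing a, and left to right within a row: each cell's successors are then already labelled.
      b=0  b=1
a=0:    L    W
a=1:    W    L
a=2:    W    W
a=3:    L    W
Cells with no legal move (terminal, hence L): (0,0).
The remaining L cells, each justified by listing all of its moves:
(1,1): L (options (0,1)(W), (1,0)(W) are all W)
(3,0): L (options (2,0)(W), (1,0)(W) are all W)
Every other cell has at least one move into one of the L cells above, so it is W.
From (3,1), the L positions reachable in one move are: (1,1), (3,0). Any move reaching one of these is winning.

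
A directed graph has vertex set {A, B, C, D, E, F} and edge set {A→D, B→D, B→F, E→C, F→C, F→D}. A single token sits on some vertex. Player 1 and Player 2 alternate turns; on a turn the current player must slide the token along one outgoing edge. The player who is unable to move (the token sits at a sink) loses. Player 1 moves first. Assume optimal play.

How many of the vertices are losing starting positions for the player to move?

2

Classify positions by backward induction: terminal positions (no move available) are L. From any other position, the mover wins iff some move reaches an L.
Every edge goes from a vertex to one that appears earlier in the order D, C, F, E, A, B, so processing vertices in that order labels each vertex after all of its successors.
D: no outgoing edge → L
C: no outgoing edge → L
F: reaches L-position C → W
E: reaches L-position C → W
A: reaches L-position D → W
B: reaches L-position D → W
The L vertices are C, D; that is 2 in all.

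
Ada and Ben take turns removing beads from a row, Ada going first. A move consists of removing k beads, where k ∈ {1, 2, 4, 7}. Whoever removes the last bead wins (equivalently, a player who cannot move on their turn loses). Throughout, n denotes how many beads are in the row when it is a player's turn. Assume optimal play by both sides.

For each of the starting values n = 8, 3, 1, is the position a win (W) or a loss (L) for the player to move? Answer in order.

Use the standard recursion: the mover loses at a terminal position; elsewhere, the mover wins exactly when some move hands the opponent an L position.
n=0: no move → L
n=1: reaches L-position 0 → W
n=2: reaches L-position 0 → W
n=3: only reaches 2(W), 1(W), all W → L
n=4: reaches L-position 3 → W
n=5: reaches L-position 3 → W
n=6: only reaches 5(W), 4(W), 2(W), all W → L
n=7: reaches L-position 6 → W
n=8: reaches L-position 6 → W

8: W, 3: L, 1: W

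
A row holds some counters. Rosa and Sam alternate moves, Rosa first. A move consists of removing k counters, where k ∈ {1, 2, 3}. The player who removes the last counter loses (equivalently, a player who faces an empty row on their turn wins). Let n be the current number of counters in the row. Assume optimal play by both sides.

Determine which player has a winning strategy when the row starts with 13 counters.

Use the standard recursion: the mover wins at a terminal position; elsewhere, the mover wins exactly when some move hands the opponent an L position.
n=0: no move; the opponent has just taken the last counter and therefore loses → W
n=1: L (sole option 0(W) is W)
n=2: W (go to 1, an L position)
n=3: W (go to 1, an L position)
n=4: W (go to 1, an L position)
n=5: L (options 4(W), 3(W), 2(W) are all W)
n=6: W (go to 5, an L position)
n=7: W (go to 5, an L position)
n=8: W (go to 5, an L position)
n=9: L (options 8(W), 7(W), 6(W) are all W)
n=10: W (go to 9, an L position)
n=11: W (go to 9, an L position)
n=12: W (go to 9, an L position)
n=13: L (options 12(W), 11(W), 10(W) are all W)
The starting position 13 is L: whatever Rosa does, the opponent receives a W position.

Sam wins.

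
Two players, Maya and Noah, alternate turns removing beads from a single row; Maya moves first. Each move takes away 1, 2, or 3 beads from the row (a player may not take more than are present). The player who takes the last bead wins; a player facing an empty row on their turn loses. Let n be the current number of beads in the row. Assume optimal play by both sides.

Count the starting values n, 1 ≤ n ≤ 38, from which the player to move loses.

Positions with no move are L. A position that does have a move is losing for the player to move precisely when every available move leads to a winning position for the opponent. Fill in the labels:
n=0: no move → L
n=1: W (go to 0, an L position)
n=2: W (go to 0, an L position)
n=3: W (go to 0, an L position)
n=4: L (options 3(W), 2(W), 1(W) are all W)
n=5: W (go to 4, an L position)
n=6: W (go to 4, an L position)
n=7: W (go to 4, an L position)
n=8: L (options 7(W), 6(W), 5(W) are all W)
n=9: W (go to 8, an L position)
n=10: W (go to 8, an L position)
n=11: W (go to 8, an L position)
n=12: L (options 11(W), 10(W), 9(W) are all W)
n=13: W (go to 12, an L position)
n=14: W (go to 12, an L position)
n=15: W (go to 12, an L position)
n=16: L (options 15(W), 14(W), 13(W) are all W)
n=17: W (go to 16, an L position)
n=18: W (go to 16, an L position)
n=19: W (go to 16, an L position)
n=20: L (options 19(W), 18(W), 17(W) are all W)
n=21: W (go to 20, an L position)
n=22: W (go to 20, an L position)
n=23: W (go to 20, an L position)
n=24: L (options 23(W), 22(W), 21(W) are all W)
n=25: W (go to 24, an L position)
n=26: W (go to 24, an L position)
n=27: W (go to 24, an L position)
n=28: L (options 27(W), 26(W), 25(W) are all W)
n=29: W (go to 28, an L position)
n=30: W (go to 28, an L position)
n=31: W (go to 28, an L position)
n=32: L (options 31(W), 30(W), 29(W) are all W)
n=33: W (go to 32, an L position)
n=34: W (go to 32, an L position)
n=35: W (go to 32, an L position)
n=36: L (options 35(W), 34(W), 33(W) are all W)
n=37: W (go to 36, an L position)
n=38: W (go to 36, an L position)
L entries with 1 ≤ n ≤ 38 (n=0 is outside the asked range and is not counted): n = 4, 8, 12, 16, 20, 24, 28, 32, 36; that makes 9.

9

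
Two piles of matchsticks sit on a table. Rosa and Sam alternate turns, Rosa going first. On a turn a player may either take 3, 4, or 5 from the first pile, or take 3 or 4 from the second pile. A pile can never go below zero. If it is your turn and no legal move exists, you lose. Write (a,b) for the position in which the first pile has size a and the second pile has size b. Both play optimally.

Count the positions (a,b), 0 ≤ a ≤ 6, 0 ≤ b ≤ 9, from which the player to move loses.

28

Compute win/loss labels from the base case upward. A position with no move is L. Any other position is W if it can reach an L in one move, else L.
Every move lowers a or b (never raises either), so fill the grid row by row in increasing a, and left to right within a row: each cell's successors are then already labelled.
      b=0  b=1  b=2  b=3  b=4  b=5  b=6  b=7  b=8  b=9
a=0:    L    L    L    W    W    W    W    L    L    L
a=1:    L    L    L    W    W    W    W    L    L    L
a=2:    L    L    L    W    W    W    W    L    L    L
a=3:    W    W    W    L    L    L    W    W    W    W
a=4:    W    W    W    L    L    L    W    W    W    W
a=5:    W    W    W    L    L    L    W    W    W    W
a=6:    W    W    W    W    W    W    L    W    W    W
Cells with no legal move (terminal, hence L): (0,0), (0,1), (0,2), (1,0), (1,1), (1,2), (2,0), (2,1), (2,2).
The remaining L cells, each justified by listing all of its moves:
(0,7): L (options (0,4)(W), (0,3)(W) are all W)
(0,8): L (options (0,5)(W), (0,4)(W) are all W)
(0,9): L (options (0,6)(W), (0,5)(W) are all W)
(1,7): L (options (1,4)(W), (1,3)(W) are all W)
(1,8): L (options (1,5)(W), (1,4)(W) are all W)
(1,9): L (options (1,6)(W), (1,5)(W) are all W)
(2,7): L (options (2,4)(W), (2,3)(W) are all W)
(2,8): L (options (2,5)(W), (2,4)(W) are all W)
(2,9): L (options (2,6)(W), (2,5)(W) are all W)
(3,3): L (options (0,3)(W), (3,0)(W) are all W)
(3,4): L (options (0,4)(W), (3,1)(W), (3,0)(W) are all W)
(3,5): L (options (0,5)(W), (3,2)(W), (3,1)(W) are all W)
(4,3): L (options (1,3)(W), (0,3)(W), (4,0)(W) are all W)
(4,4): L (options (1,4)(W), (0,4)(W), (4,1)(W), (4,0)(W) are all W)
(4,5): L (options (1,5)(W), (0,5)(W), (4,2)(W), (4,1)(W) are all W)
(5,3): L (options (2,3)(W), (1,3)(W), (0,3)(W), (5,0)(W) are all W)
(5,4): L (options (2,4)(W), (1,4)(W), (0,4)(W), (5,1)(W), (5,0)(W) are all W)
(5,5): L (options (2,5)(W), (1,5)(W), (0,5)(W), (5,2)(W), (5,1)(W) are all W)
(6,6): L (options (3,6)(W), (2,6)(W), (1,6)(W), (6,3)(W), (6,2)(W) are all W)
Every other cell has at least one move into one of the L cells above, so it is W.
L cells per row: a=0: 6, a=1: 6, a=2: 6, a=3: 3, a=4: 3, a=5: 3, a=6: 1; total 28.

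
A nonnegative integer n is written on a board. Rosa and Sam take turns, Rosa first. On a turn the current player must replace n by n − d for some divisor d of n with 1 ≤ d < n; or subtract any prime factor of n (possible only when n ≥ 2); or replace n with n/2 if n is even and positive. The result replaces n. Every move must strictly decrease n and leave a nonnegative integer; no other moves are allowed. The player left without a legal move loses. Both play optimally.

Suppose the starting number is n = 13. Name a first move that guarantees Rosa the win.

Move to 0.

Work bottom-up. With no move the player to move loses. Otherwise the position is W if at least one move leads to an L position for the opponent, and L if every move leads to a W.
n=0: no move → L
n=1: no move → L
n=2: reaches L-position 0 → W
n=3: reaches L-position 0 → W
n=4: only reaches 2(W), 3(W), all W → L
n=5: reaches L-position 0 → W
n=6: reaches L-position 4 → W
n=7: reaches L-position 0 → W
n=8: reaches L-position 4 → W
n=9: only reaches 6(W), 8(W), all W → L
n=10: reaches L-position 9 → W
n=11: reaches L-position 0 → W
n=12: reaches L-position 9 → W
n=13: reaches L-position 0 → W
From 13, the L positions reachable in one move are: 0.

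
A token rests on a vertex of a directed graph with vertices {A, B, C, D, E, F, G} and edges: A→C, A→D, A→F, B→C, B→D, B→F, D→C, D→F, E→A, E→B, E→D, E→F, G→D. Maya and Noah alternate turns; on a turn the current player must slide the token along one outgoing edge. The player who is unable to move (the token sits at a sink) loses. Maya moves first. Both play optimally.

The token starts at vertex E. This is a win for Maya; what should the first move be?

Move to F.

Label each position W (a win for the player to move) or L (a loss). A position with no legal move is L; any other position is W exactly when some move reaches an L, and L when every move reaches a W.
Every edge goes from a vertex to one that appears earlier in the order F, C, D, B, G, A, E, so processing vertices in that order labels each vertex after all of its successors.
F: no outgoing edge → L
C: no outgoing edge → L
D: →C(L), so W
B: →C(L), so W
G: →D(W) only, which is W, so L
A: →C(L), so W
E: →F(L), so W
From E, the L positions reachable in one move are: F.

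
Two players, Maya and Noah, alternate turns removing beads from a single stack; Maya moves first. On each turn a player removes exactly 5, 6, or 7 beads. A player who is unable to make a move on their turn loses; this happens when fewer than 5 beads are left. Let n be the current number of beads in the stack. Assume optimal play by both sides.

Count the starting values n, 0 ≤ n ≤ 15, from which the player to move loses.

Positions with no move are L. A position that does have a move is losing for the player to move precisely when every available move leads to a winning position for the opponent. Fill in the labels:
n=0: no move → L
n=1: no move → L
n=2: no move → L
n=3: no move → L
n=4: no move → L
n=5: →0(L), so W
n=6: →1(L), so W
n=7: →2(L), so W
n=8: →3(L), so W
n=9: →4(L), so W
n=10: →4(L), so W
n=11: →4(L), so W
n=12: →7(W), 6(W), 5(W) — all W, so L
n=13: →8(W), 7(W), 6(W) — all W, so L
n=14: →9(W), 8(W), 7(W) — all W, so L
n=15: →10(W), 9(W), 8(W) — all W, so L
L entries with 0 ≤ n ≤ 15: n = 0, 1, 2, 3, 4, 12, 13, 14, 15; that makes 9.

9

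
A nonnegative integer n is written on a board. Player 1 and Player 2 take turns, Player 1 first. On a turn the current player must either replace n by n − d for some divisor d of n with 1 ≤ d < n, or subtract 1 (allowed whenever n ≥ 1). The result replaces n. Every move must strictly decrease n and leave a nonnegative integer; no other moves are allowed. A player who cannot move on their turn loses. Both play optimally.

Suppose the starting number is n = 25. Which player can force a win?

Classify positions by backward induction: terminal positions (no move available) are L. From any other position, the mover wins iff some move reaches an L.
n=0: no move → L
n=1: can move to 0, which is L ⇒ W
n=2: the only move is to 1(W), a W ⇒ L
n=3: can move to 2, which is L ⇒ W
n=4: can move to 2, which is L ⇒ W
n=5: the only move is to 4(W), a W ⇒ L
n=6: can move to 5, which is L ⇒ W
n=7: the only move is to 6(W), a W ⇒ L
n=8: can move to 7, which is L ⇒ W
n=9: moves to 6(W), 8(W); every one is W ⇒ L
n=10: can move to 5, which is L ⇒ W
n=11: the only move is to 10(W), a W ⇒ L
n=12: can move to 9, which is L ⇒ W
n=13: the only move is to 12(W), a W ⇒ L
n=14: can move to 7, which is L ⇒ W
n=15: moves to 10(W), 12(W), 14(W); every one is W ⇒ L
n=16: can move to 15, which is L ⇒ W
n=17: the only move is to 16(W), a W ⇒ L
n=18: can move to 9, which is L ⇒ W
n=19: the only move is to 18(W), a W ⇒ L
n=20: can move to 15, which is L ⇒ W
n=21: moves to 14(W), 18(W), 20(W); every one is W ⇒ L
n=22: can move to 11, which is L ⇒ W
n=23: the only move is to 22(W), a W ⇒ L
n=24: can move to 21, which is L ⇒ W
n=25: moves to 20(W), 24(W); every one is W ⇒ L
The starting position 25 is L: whatever Player 1 does, the opponent receives a W position.

Player 2 wins.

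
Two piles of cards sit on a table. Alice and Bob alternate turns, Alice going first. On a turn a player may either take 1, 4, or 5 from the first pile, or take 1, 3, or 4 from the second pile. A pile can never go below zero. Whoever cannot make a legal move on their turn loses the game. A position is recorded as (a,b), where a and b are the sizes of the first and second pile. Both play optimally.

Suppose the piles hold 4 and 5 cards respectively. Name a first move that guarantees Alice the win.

Compute win/loss labels from the base case upward. A position with no move is L. Any other position is W if it can reach an L in one move, else L.
No move ever increases a pile, so every position that can arise here has a ≤ 4 and b ≤ 5; it is enough to label the cells with 0 ≤ a ≤ 4 and 0 ≤ b ≤ 5.
Every move lowers a or b (never raises either), so fill the grid row by row in increasing a, and left to right within a row: each cell's successors are then already labelled.
      b=0  b=1  b=2  b=3  b=4  b=5
a=0:    L    W    L    W    W    W
a=1:    W    L    W    L    W    W
a=2:    L    W    L    W    W    W
a=3:    W    L    W    L    W    W
a=4:    W    W    W    W    L    W
Cells with no legal move (terminal, hence L): (0,0).
The remaining L cells, each justified by listing all of its moves:
(0,2): the only move is to (0,1)(W), a W ⇒ L
(1,1): moves to (0,1)(W), (1,0)(W); every one is W ⇒ L
(1,3): moves to (0,3)(W), (1,2)(W), (1,0)(W); every one is W ⇒ L
(2,0): the only move is to (1,0)(W), a W ⇒ L
(2,2): moves to (1,2)(W), (2,1)(W); every one is W ⇒ L
(3,1): moves to (2,1)(W), (3,0)(W); every one is W ⇒ L
(3,3): moves to (2,3)(W), (3,2)(W), (3,0)(W); every one is W ⇒ L
(4,4): moves to (3,4)(W), (0,4)(W), (4,3)(W), (4,1)(W), (4,0)(W); every one is W ⇒ L
Every other cell has at least one move into one of the L cells above, so it is W.
From (4,5), the L positions reachable in one move are: (4,4).

Move to (4,4).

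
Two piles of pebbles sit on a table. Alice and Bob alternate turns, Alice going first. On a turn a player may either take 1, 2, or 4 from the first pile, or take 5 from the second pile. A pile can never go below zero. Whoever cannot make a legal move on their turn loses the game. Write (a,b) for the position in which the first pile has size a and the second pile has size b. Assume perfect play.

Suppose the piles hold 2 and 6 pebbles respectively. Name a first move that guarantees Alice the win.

Move to (1,6).

Label each position W (a win for the player to move) or L (a loss). A position with no legal move is L; any other position is W exactly when some move reaches an L, and L when every move reaches a W.
No move ever increases a pile, so every position that can arise here has a ≤ 2 and b ≤ 6; it is enough to label the cells with 0 ≤ a ≤ 2 and 0 ≤ b ≤ 6.
Every move lowers a or b (never raises either), so fill the grid row by row in increasing a, and left to right within a row: each cell's successors are then already labelled.
      b=0  b=1  b=2  b=3  b=4  b=5  b=6
a=0:    L    L    L    L    L    W    W
a=1:    W    W    W    W    W    L    L
a=2:    W    W    W    W    W    W    W
Cells with no legal move (terminal, hence L): (0,0), (0,1), (0,2), (0,3), (0,4).
The remaining L cells, each justified by listing all of its moves:
(1,5): →(0,5)(W), (1,0)(W) — all W, so L
(1,6): →(0,6)(W), (1,1)(W) — all W, so L
Every other cell has at least one move into one of the L cells above, so it is W.
From (2,6), the L positions reachable in one move are: (1,6).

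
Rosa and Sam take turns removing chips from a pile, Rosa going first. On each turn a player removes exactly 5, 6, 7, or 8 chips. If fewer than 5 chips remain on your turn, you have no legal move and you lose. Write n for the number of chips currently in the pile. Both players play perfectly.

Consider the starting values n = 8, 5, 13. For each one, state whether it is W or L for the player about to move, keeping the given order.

Compute win/loss labels from the base case upward. A position with no move is L. Any other position is W if it can reach an L in one move, else L.
n=0: no move → L
n=1: no move → L
n=2: no move → L
n=3: no move → L
n=4: no move → L
n=5: reaches L-position 0 → W
n=6: reaches L-position 1 → W
n=7: reaches L-position 2 → W
n=8: reaches L-position 3 → W
n=9: reaches L-position 4 → W
n=10: reaches L-position 4 → W
n=11: reaches L-position 4 → W
n=12: reaches L-position 4 → W
n=13: only reaches 8(W), 7(W), 6(W), 5(W), all W → L

8: W, 5: W, 13: L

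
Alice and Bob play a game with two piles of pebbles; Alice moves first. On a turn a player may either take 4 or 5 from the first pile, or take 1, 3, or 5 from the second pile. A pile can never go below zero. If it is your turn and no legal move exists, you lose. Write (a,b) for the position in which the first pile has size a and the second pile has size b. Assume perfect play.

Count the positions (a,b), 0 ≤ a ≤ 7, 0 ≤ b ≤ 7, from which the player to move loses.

32

Compute win/loss labels from the base case upward. A position with no move is L. Any other position is W if it can reach an L in one move, else L.
Every move lowers a or b (never raises either), so fill the grid row by row in increasing a, and left to right within a row: each cell's successors are then already labelled.
      b=0  b=1  b=2  b=3  b=4  b=5  b=6  b=7
a=0:    L    W    L    W    L    W    L    W
a=1:    L    W    L    W    L    W    L    W
a=2:    L    W    L    W    L    W    L    W
a=3:    L    W    L    W    L    W    L    W
a=4:    W    L    W    L    W    L    W    L
a=5:    W    L    W    L    W    L    W    L
a=6:    W    L    W    L    W    L    W    L
a=7:    W    L    W    L    W    L    W    L
Cells with no legal move (terminal, hence L): (0,0), (1,0), (2,0), (3,0).
The remaining L cells, each justified by listing all of its moves:
(0,2): only reaches (0,1)(W), which is W → L
(0,4): only reaches (0,3)(W), (0,1)(W), all W → L
(0,6): only reaches (0,5)(W), (0,3)(W), (0,1)(W), all W → L
(1,2): only reaches (1,1)(W), which is W → L
(1,4): only reaches (1,3)(W), (1,1)(W), all W → L
(1,6): only reaches (1,5)(W), (1,3)(W), (1,1)(W), all W → L
(2,2): only reaches (2,1)(W), which is W → L
(2,4): only reaches (2,3)(W), (2,1)(W), all W → L
(2,6): only reaches (2,5)(W), (2,3)(W), (2,1)(W), all W → L
(3,2): only reaches (3,1)(W), which is W → L
(3,4): only reaches (3,3)(W), (3,1)(W), all W → L
(3,6): only reaches (3,5)(W), (3,3)(W), (3,1)(W), all W → L
(4,1): only reaches (0,1)(W), (4,0)(W), all W → L
(4,3): only reaches (0,3)(W), (4,2)(W), (4,0)(W), all W → L
(4,5): only reaches (0,5)(W), (4,4)(W), (4,2)(W), (4,0)(W), all W → L
(4,7): only reaches (0,7)(W), (4,6)(W), (4,4)(W), (4,2)(W), all W → L
(5,1): only reaches (1,1)(W), (0,1)(W), (5,0)(W), all W → L
(5,3): only reaches (1,3)(W), (0,3)(W), (5,2)(W), (5,0)(W), all W → L
(5,5): only reaches (1,5)(W), (0,5)(W), (5,4)(W), (5,2)(W), (5,0)(W), all W → L
(5,7): only reaches (1,7)(W), (0,7)(W), (5,6)(W), (5,4)(W), (5,2)(W), all W → L
(6,1): only reaches (2,1)(W), (1,1)(W), (6,0)(W), all W → L
(6,3): only reaches (2,3)(W), (1,3)(W), (6,2)(W), (6,0)(W), all W → L
(6,5): only reaches (2,5)(W), (1,5)(W), (6,4)(W), (6,2)(W), (6,0)(W), all W → L
(6,7): only reaches (2,7)(W), (1,7)(W), (6,6)(W), (6,4)(W), (6,2)(W), all W → L
(7,1): only reaches (3,1)(W), (2,1)(W), (7,0)(W), all W → L
(7,3): only reaches (3,3)(W), (2,3)(W), (7,2)(W), (7,0)(W), all W → L
(7,5): only reaches (3,5)(W), (2,5)(W), (7,4)(W), (7,2)(W), (7,0)(W), all W → L
(7,7): only reaches (3,7)(W), (2,7)(W), (7,6)(W), (7,4)(W), (7,2)(W), all W → L
Every other cell has at least one move into one of the L cells above, so it is W.
L cells per row: a=0: 4, a=1: 4, a=2: 4, a=3: 4, a=4: 4, a=5: 4, a=6: 4, a=7: 4; total 32.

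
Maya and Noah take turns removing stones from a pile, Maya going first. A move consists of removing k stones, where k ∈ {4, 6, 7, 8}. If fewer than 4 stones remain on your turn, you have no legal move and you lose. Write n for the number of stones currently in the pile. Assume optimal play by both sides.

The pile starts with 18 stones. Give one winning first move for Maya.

Remove 4, leaving 14.

Label each position W (a win for the player to move) or L (a loss). A position with no legal move is L; any other position is W exactly when some move reaches an L, and L when every move reaches a W.
n=0: no move → L
n=1: no move → L
n=2: no move → L
n=3: no move → L
n=4: →0(L), so W
n=5: →1(L), so W
n=6: →2(L), so W
n=7: →3(L), so W
n=8: →2(L), so W
n=9: →3(L), so W
n=10: →3(L), so W
n=11: →3(L), so W
n=12: →8(W), 6(W), 5(W), 4(W) — all W, so L
n=13: →9(W), 7(W), 6(W), 5(W) — all W, so L
n=14: →10(W), 8(W), 7(W), 6(W) — all W, so L
n=15: →11(W), 9(W), 8(W), 7(W) — all W, so L
n=16: →12(L), so W
n=17: →13(L), so W
n=18: →14(L), so W
From 18, the L positions reachable in one move are: 14, 12. Any move reaching one of these is winning.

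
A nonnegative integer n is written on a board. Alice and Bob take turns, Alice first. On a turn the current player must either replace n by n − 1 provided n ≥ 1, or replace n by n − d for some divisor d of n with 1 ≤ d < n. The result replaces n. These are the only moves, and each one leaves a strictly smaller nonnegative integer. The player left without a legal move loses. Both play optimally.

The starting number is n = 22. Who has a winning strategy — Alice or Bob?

Label each position W (a win for the player to move) or L (a loss). A position with no legal move is L; any other position is W exactly when some move reaches an L, and L when every move reaches a W.
n=0: no move → L
n=1: reaches L-position 0 → W
n=2: only reaches 1(W), which is W → L
n=3: reaches L-position 2 → W
n=4: reaches L-position 2 → W
n=5: only reaches 4(W), which is W → L
n=6: reaches L-position 5 → W
n=7: only reaches 6(W), which is W → L
n=8: reaches L-position 7 → W
n=9: only reaches 6(W), 8(W), all W → L
n=10: reaches L-position 5 → W
n=11: only reaches 10(W), which is W → L
n=12: reaches L-position 9 → W
n=13: only reaches 12(W), which is W → L
n=14: reaches L-position 7 → W
n=15: only reaches 10(W), 12(W), 14(W), all W → L
n=16: reaches L-position 15 → W
n=17: only reaches 16(W), which is W → L
n=18: reaches L-position 9 → W
n=19: only reaches 18(W), which is W → L
n=20: reaches L-position 15 → W
n=21: only reaches 14(W), 18(W), 20(W), all W → L
n=22: reaches L-position 11 → W
The starting position 22 is W: Alice should move to 11, handing over an L position.

Alice wins.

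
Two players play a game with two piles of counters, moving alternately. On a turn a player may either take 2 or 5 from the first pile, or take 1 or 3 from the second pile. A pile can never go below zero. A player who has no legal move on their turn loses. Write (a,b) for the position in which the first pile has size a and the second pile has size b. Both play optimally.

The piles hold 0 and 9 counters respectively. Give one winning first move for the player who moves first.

Work bottom-up. With no move the player to move loses. Otherwise the position is W if at least one move leads to an L position for the opponent, and L if every move leads to a W.
No move ever increases a pile, so every position that can arise here has a ≤ 0 and b ≤ 9; it is enough to label the cells with 0 ≤ a ≤ 0 and 0 ≤ b ≤ 9.
Every move lowers a or b (never raises either), so fill the grid row by row in increasing a, and left to right within a row: each cell's successors are then already labelled.
      b=0  b=1  b=2  b=3  b=4  b=5  b=6  b=7  b=8  b=9
a=0:    L    W    L    W    L    W    L    W    L    W
Cells with no legal move (terminal, hence L): (0,0).
The remaining L cells, each justified by listing all of its moves:
(0,2): →(0,1)(W) only, which is W, so L
(0,4): →(0,3)(W), (0,1)(W) — all W, so L
(0,6): →(0,5)(W), (0,3)(W) — all W, so L
(0,8): →(0,7)(W), (0,5)(W) — all W, so L
Every other cell has at least one move into one of the L cells above, so it is W.
From (0,9), the L positions reachable in one move are: (0,8), (0,6). Any move reaching one of these is winning.

Move to (0,8).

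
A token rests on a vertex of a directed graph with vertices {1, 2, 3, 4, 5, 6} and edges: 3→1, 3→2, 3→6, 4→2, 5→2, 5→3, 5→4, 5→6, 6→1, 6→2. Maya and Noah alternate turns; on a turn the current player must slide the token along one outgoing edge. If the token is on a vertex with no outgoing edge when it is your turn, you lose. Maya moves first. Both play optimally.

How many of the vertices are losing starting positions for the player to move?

2

Label each position W (a win for the player to move) or L (a loss). A position with no legal move is L; any other position is W exactly when some move reaches an L, and L when every move reaches a W.
Every edge goes from a vertex to one that appears earlier in the order 2, 1, 6, 3, 4, 5, so processing vertices in that order labels each vertex after all of its successors.
2: no outgoing edge → L
1: no outgoing edge → L
6: reaches L-position 1 → W
3: reaches L-position 1 → W
4: reaches L-position 2 → W
5: reaches L-position 2 → W
The L vertices are 1, 2; that is 2 in all.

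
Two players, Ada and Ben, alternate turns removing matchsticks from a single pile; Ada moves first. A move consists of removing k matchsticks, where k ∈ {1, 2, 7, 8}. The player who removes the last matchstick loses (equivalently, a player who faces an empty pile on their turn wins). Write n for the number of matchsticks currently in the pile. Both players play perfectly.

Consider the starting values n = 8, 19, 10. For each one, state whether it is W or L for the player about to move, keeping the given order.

Work bottom-up. With no move the player to move wins. Otherwise the position is W if at least one move leads to an L position for the opponent, and L if every move leads to a W.
n=0: no move; the opponent has just taken the last matchstick and therefore loses → W
n=1: the only move is to 0(W), a W ⇒ L
n=2: can move to 1, which is L ⇒ W
n=3: can move to 1, which is L ⇒ W
n=4: moves to 3(W), 2(W); every one is W ⇒ L
n=5: can move to 4, which is L ⇒ W
n=6: can move to 4, which is L ⇒ W
n=7: moves to 6(W), 5(W), 0(W); every one is W ⇒ L
n=8: can move to 7, which is L ⇒ W
n=9: can move to 7, which is L ⇒ W
n=10: moves to 9(W), 8(W), 3(W), 2(W); every one is W ⇒ L
n=11: can move to 10, which is L ⇒ W
n=12: can move to 10, which is L ⇒ W
n=13: moves to 12(W), 11(W), 6(W), 5(W); every one is W ⇒ L
n=14: can move to 13, which is L ⇒ W
n=15: can move to 13, which is L ⇒ W
n=16: moves to 15(W), 14(W), 9(W), 8(W); every one is W ⇒ L
n=17: can move to 16, which is L ⇒ W
n=18: can move to 16, which is L ⇒ W
n=19: moves to 18(W), 17(W), 12(W), 11(W); every one is W ⇒ L

8: W, 19: L, 10: L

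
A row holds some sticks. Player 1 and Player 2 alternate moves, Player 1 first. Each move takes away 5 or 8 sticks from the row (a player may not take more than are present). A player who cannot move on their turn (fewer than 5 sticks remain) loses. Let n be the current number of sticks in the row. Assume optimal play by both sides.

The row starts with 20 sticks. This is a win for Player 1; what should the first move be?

Remove 5, leaving 15.

Build the W/L table. Terminal = L. A non-terminal position is W if it has a move to some L; otherwise it is L.
n=0: no move → L
n=1: no move → L
n=2: no move → L
n=3: no move → L
n=4: no move → L
n=5: →0(L), so W
n=6: →1(L), so W
n=7: →2(L), so W
n=8: →3(L), so W
n=9: →4(L), so W
n=10: →2(L), so W
n=11: →3(L), so W
n=12: →4(L), so W
n=13: →8(W), 5(W) — all W, so L
n=14: →9(W), 6(W) — all W, so L
n=15: →10(W), 7(W) — all W, so L
n=16: →11(W), 8(W) — all W, so L
n=17: →12(W), 9(W) — all W, so L
n=18: →13(L), so W
n=19: →14(L), so W
n=20: →15(L), so W
From 20, the L positions reachable in one move are: 15.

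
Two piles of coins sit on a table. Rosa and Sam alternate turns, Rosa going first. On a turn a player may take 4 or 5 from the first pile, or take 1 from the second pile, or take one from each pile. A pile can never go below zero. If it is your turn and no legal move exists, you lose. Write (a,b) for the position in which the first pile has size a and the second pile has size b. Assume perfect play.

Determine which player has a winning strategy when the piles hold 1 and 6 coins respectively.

Sam wins.

Use the standard recursion: the mover loses at a terminal position; elsewhere, the mover wins exactly when some move hands the opponent an L position.
No move ever increases a pile, so every position that can arise here has a ≤ 1 and b ≤ 6; it is enough to label the cells with 0 ≤ a ≤ 1 and 0 ≤ b ≤ 6.
Every move lowers a or b (never raises either), so fill the grid row by row in increasing a, and left to right within a row: each cell's successors are then already labelled.
      b=0  b=1  b=2  b=3  b=4  b=5  b=6
a=0:    L    W    L    W    L    W    L
a=1:    L    W    L    W    L    W    L
Cells with no legal move (terminal, hence L): (0,0), (1,0).
The remaining L cells, each justified by listing all of its moves:
(0,2): the only move is to (0,1)(W), a W ⇒ L
(0,4): the only move is to (0,3)(W), a W ⇒ L
(0,6): the only move is to (0,5)(W), a W ⇒ L
(1,2): moves to (1,1)(W), (0,1)(W); every one is W ⇒ L
(1,4): moves to (1,3)(W), (0,3)(W); every one is W ⇒ L
(1,6): moves to (1,5)(W), (0,5)(W); every one is W ⇒ L
Every other cell has at least one move into one of the L cells above, so it is W.
The starting position (1,6) is L: whatever Rosa does, the opponent receives a W position.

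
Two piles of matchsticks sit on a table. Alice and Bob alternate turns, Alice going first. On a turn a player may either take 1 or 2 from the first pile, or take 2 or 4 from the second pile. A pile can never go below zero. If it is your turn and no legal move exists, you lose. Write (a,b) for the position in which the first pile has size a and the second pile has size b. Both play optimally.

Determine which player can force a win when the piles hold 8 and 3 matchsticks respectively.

Alice wins.

Use the standard recursion: the mover loses at a terminal position; elsewhere, the mover wins exactly when some move hands the opponent an L position.
No move ever increases a pile, so every position that can arise here has a ≤ 8 and b ≤ 3; it is enough to label the cells with 0 ≤ a ≤ 8 and 0 ≤ b ≤ 3.
Every move lowers a or b (never raises either), so fill the grid row by row in increasing a, and left to right within a row: each cell's successors are then already labelled.
      b=0  b=1  b=2  b=3
a=0:    L    L    W    W
a=1:    W    W    L    L
a=2:    W    W    W    W
a=3:    L    L    W    W
a=4:    W    W    L    L
a=5:    W    W    W    W
a=6:    L    L    W    W
a=7:    W    W    L    L
a=8:    W    W    W    W
Cells with no legal move (terminal, hence L): (0,0), (0,1).
The remaining L cells, each justified by listing all of its moves:
(1,2): only reaches (0,2)(W), (1,0)(W), all W → L
(1,3): only reaches (0,3)(W), (1,1)(W), all W → L
(3,0): only reaches (2,0)(W), (1,0)(W), all W → L
(3,1): only reaches (2,1)(W), (1,1)(W), all W → L
(4,2): only reaches (3,2)(W), (2,2)(W), (4,0)(W), all W → L
(4,3): only reaches (3,3)(W), (2,3)(W), (4,1)(W), all W → L
(6,0): only reaches (5,0)(W), (4,0)(W), all W → L
(6,1): only reaches (5,1)(W), (4,1)(W), all W → L
(7,2): only reaches (6,2)(W), (5,2)(W), (7,0)(W), all W → L
(7,3): only reaches (6,3)(W), (5,3)(W), (7,1)(W), all W → L
Every other cell has at least one move into one of the L cells above, so it is W.
From (8,3) Alice can move to (7,3), reaching an L position.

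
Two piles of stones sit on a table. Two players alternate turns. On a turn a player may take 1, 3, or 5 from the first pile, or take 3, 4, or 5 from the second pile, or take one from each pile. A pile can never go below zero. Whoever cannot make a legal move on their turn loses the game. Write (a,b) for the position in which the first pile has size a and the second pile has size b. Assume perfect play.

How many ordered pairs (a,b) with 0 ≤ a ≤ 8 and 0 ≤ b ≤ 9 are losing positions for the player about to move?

Work bottom-up. With no move the player to move loses. Otherwise the position is W if at least one move leads to an L position for the opponent, and L if every move leads to a W.
Every move lowers a or b (never raises either), so fill the grid row by row in increasing a, and left to right within a row: each cell's successors are then already labelled.
      b=0  b=1  b=2  b=3  b=4  b=5  b=6  b=7  b=8  b=9
a=0:    L    L    L    W    W    W    W    W    L    L
a=1:    W    W    W    W    L    L    L    W    W    W
a=2:    L    L    L    W    W    W    W    W    L    L
a=3:    W    W    W    W    L    L    L    W    W    W
a=4:    L    L    L    W    W    W    W    W    L    L
a=5:    W    W    W    W    L    L    L    W    W    W
a=6:    L    L    L    W    W    W    W    W    L    L
a=7:    W    W    W    W    L    L    L    W    W    W
a=8:    L    L    L    W    W    W    W    W    L    L
Cells with no legal move (terminal, hence L): (0,0), (0,1), (0,2).
The remaining L cells, each justified by listing all of its moves:
(0,8): →(0,5)(W), (0,4)(W), (0,3)(W) — all W, so L
(0,9): →(0,6)(W), (0,5)(W), (0,4)(W) — all W, so L
(1,4): →(0,4)(W), (1,1)(W), (1,0)(W), (0,3)(W) — all W, so L
(1,5): →(0,5)(W), (1,2)(W), (1,1)(W), (1,0)(W), (0,4)(W) — all W, so L
(1,6): →(0,6)(W), (1,3)(W), (1,2)(W), (1,1)(W), (0,5)(W) — all W, so L
(2,0): →(1,0)(W) only, which is W, so L
(2,1): →(1,1)(W), (1,0)(W) — all W, so L
(2,2): →(1,2)(W), (1,1)(W) — all W, so L
(2,8): →(1,8)(W), (2,5)(W), (2,4)(W), (2,3)(W), (1,7)(W) — all W, so L
(2,9): →(1,9)(W), (2,6)(W), (2,5)(W), (2,4)(W), (1,8)(W) — all W, so L
(3,4): →(2,4)(W), (0,4)(W), (3,1)(W), (3,0)(W), (2,3)(W) — all W, so L
(3,5): →(2,5)(W), (0,5)(W), (3,2)(W), (3,1)(W), (3,0)(W), (2,4)(W) — all W, so L
(3,6): →(2,6)(W), (0,6)(W), (3,3)(W), (3,2)(W), (3,1)(W), (2,5)(W) — all W, so L
(4,0): →(3,0)(W), (1,0)(W) — all W, so L
(4,1): →(3,1)(W), (1,1)(W), (3,0)(W) — all W, so L
(4,2): →(3,2)(W), (1,2)(W), (3,1)(W) — all W, so L
(4,8): →(3,8)(W), (1,8)(W), (4,5)(W), (4,4)(W), (4,3)(W), (3,7)(W) — all W, so L
(4,9): →(3,9)(W), (1,9)(W), (4,6)(W), (4,5)(W), (4,4)(W), (3,8)(W) — all W, so L
(5,4): →(4,4)(W), (2,4)(W), (0,4)(W), (5,1)(W), (5,0)(W), (4,3)(W) — all W, so L
(5,5): →(4,5)(W), (2,5)(W), (0,5)(W), (5,2)(W), (5,1)(W), (5,0)(W), (4,4)(W) — all W, so L
(5,6): →(4,6)(W), (2,6)(W), (0,6)(W), (5,3)(W), (5,2)(W), (5,1)(W), (4,5)(W) — all W, so L
(6,0): →(5,0)(W), (3,0)(W), (1,0)(W) — all W, so L
(6,1): →(5,1)(W), (3,1)(W), (1,1)(W), (5,0)(W) — all W, so L
(6,2): →(5,2)(W), (3,2)(W), (1,2)(W), (5,1)(W) — all W, so L
(6,8): →(5,8)(W), (3,8)(W), (1,8)(W), (6,5)(W), (6,4)(W), (6,3)(W), (5,7)(W) — all W, so L
(6,9): →(5,9)(W), (3,9)(W), (1,9)(W), (6,6)(W), (6,5)(W), (6,4)(W), (5,8)(W) — all W, so L
(7,4): →(6,4)(W), (4,4)(W), (2,4)(W), (7,1)(W), (7,0)(W), (6,3)(W) — all W, so L
(7,5): →(6,5)(W), (4,5)(W), (2,5)(W), (7,2)(W), (7,1)(W), (7,0)(W), (6,4)(W) — all W, so L
(7,6): →(6,6)(W), (4,6)(W), (2,6)(W), (7,3)(W), (7,2)(W), (7,1)(W), (6,5)(W) — all W, so L
(8,0): →(7,0)(W), (5,0)(W), (3,0)(W) — all W, so L
(8,1): →(7,1)(W), (5,1)(W), (3,1)(W), (7,0)(W) — all W, so L
(8,2): →(7,2)(W), (5,2)(W), (3,2)(W), (7,1)(W) — all W, so L
(8,8): →(7,8)(W), (5,8)(W), (3,8)(W), (8,5)(W), (8,4)(W), (8,3)(W), (7,7)(W) — all W, so L
(8,9): →(7,9)(W), (5,9)(W), (3,9)(W), (8,6)(W), (8,5)(W), (8,4)(W), (7,8)(W) — all W, so L
Every other cell has at least one move into one of the L cells above, so it is W.
L cells per row: a=0: 5, a=1: 3, a=2: 5, a=3: 3, a=4: 5, a=5: 3, a=6: 5, a=7: 3, a=8: 5; total 37.

37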